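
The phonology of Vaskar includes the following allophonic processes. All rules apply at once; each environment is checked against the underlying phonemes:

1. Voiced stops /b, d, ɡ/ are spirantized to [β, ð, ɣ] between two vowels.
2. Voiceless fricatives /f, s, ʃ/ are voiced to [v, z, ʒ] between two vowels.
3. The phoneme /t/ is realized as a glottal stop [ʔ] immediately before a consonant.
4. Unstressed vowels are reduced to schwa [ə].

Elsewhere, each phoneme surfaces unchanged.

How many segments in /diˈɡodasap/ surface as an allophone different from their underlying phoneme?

6

Segments that undergo a rule: /i/ → [ə] (rule 4); /ɡ/ → [ɣ] (rule 1); /d/ → [ð] (rule 1); /a/ → [ə] (rule 4); /s/ → [z] (rule 2); /a/ → [ə] (rule 4).
All other segments surface unchanged.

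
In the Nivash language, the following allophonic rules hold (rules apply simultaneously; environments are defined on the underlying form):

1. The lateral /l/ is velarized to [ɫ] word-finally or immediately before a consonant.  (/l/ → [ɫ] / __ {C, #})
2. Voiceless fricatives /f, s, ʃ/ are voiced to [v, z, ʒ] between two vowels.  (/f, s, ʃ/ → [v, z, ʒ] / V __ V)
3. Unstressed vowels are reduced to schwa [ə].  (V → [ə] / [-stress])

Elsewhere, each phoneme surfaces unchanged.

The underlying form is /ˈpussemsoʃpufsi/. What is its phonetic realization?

[ˈpussəmsəʃpəfsə]

/p/ — not in any rule's target class → [p].
/u/ — between /p/ and /s/; rule 3 does not apply here → [u].
/s/ (between /u/ and /s/): rule 2 targets it, but not between two vowels → unchanged [s].
/s/ (between /s/ and /e/) is in the target of rule 2 but the environment (between two vowels) is not met → [s].
/e/ (between /s/ and /m/): in an unstressed syllable, so rule 3 applies → [ə].
/m/ — not in any rule's target class → [m].
/s/ (between /m/ and /o/) fails the environment for rule 2, so it stays [s].
Rule 3 applies to /o/ (between /s/ and /ʃ/: in an unstressed syllable) → [ə].
/ʃ/ (between /o/ and /p/) is in the target of rule 2 but the environment (between two vowels) is not met → [ʃ].
/p/ (between /ʃ/ and /u/): no rule targets it → [p].
/u/ (between /p/ and /f/): in an unstressed syllable, so rule 3 applies → [ə].
/f/ — between /u/ and /s/; rule 2 does not apply here → [f].
/s/ (between /f/ and /i/) fails the environment for rule 2, so it stays [s].
Rule 3 applies to /i/ (word-final: in an unstressed syllable) → [ə].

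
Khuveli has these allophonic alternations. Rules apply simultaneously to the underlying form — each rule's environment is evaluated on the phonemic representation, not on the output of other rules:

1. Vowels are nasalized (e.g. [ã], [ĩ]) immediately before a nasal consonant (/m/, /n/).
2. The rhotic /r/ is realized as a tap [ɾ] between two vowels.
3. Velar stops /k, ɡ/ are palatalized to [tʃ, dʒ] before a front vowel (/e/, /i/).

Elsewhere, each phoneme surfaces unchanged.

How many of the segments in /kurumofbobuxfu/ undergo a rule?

Segments that undergo a rule: /r/ → [ɾ] (rule 2); /u/ → [ũ] (rule 1).
All other segments surface unchanged.

2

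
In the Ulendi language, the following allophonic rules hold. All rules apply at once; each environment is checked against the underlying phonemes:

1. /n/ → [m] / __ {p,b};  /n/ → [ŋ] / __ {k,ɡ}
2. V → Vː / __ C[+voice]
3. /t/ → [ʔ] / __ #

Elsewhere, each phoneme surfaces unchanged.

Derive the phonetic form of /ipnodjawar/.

[ipnoːdjaːwaːr]

/i/ (word-initial) is in the target of rule 2 but the environment (before a voiced consonant) is not met → [i].
/p/ (between /i/ and /n/) is unaffected → [p].
/n/ (between /p/ and /o/) is in the target of rule 1 but the environment (before a labial or velar stop) is not met → [n].
/o/ (between /n/ and /d/): before a voiced consonant, so rule 2 applies → [oː].
/d/ — not in any rule's target class → [d].
/j/ — not in any rule's target class → [j].
/a/ (between /j/ and /w/): before a voiced consonant, so rule 2 applies → [aː].
/w/ stays [w].
/a/ (between /w/ and /r/): before a voiced consonant, so rule 2 applies → [aː].
/r/ (word-final): no rule targets it → [r].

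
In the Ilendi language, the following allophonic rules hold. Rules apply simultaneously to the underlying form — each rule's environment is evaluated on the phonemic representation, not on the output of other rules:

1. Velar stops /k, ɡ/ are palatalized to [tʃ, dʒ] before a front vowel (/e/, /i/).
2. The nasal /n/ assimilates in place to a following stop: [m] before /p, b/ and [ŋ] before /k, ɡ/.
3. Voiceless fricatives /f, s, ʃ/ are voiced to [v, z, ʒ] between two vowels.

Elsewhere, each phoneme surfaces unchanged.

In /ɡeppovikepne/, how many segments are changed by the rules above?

2

Segments that undergo a rule: /ɡ/ → [dʒ] (rule 1); /k/ → [tʃ] (rule 1).
All other segments surface unchanged.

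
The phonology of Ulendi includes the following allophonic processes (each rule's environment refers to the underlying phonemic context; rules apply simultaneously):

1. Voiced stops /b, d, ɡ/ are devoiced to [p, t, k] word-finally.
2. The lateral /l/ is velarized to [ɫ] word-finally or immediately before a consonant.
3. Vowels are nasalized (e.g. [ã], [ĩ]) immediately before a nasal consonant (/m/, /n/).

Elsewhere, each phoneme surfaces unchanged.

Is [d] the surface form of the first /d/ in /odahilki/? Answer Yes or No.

/d/ (between /o/ and /a/) fails the environment for rule 1, so it stays [d].
The actual realization is [d], which matches [d].

Yes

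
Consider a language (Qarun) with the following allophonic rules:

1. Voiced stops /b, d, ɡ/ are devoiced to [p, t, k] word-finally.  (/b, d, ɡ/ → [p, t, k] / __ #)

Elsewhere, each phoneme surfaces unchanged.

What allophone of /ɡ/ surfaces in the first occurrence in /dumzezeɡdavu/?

[ɡ]

/ɡ/ (between /e/ and /d/) is in the target of rule 1 but the environment (word-finally) is not met → [ɡ].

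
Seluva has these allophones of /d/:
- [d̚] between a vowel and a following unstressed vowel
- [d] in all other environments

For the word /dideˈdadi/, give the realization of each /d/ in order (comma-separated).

[d], [d̚], [d], [d̚]

Occurrence 1 (position 1): no conditioning environment matches → elsewhere allophone [d].
Occurrence 2 (position 3): between a vowel and a following unstressed vowel → [d̚].
Occurrence 3 (position 5): no conditioning environment matches → elsewhere allophone [d].
Occurrence 4 (position 7): between a vowel and a following unstressed vowel → [d̚].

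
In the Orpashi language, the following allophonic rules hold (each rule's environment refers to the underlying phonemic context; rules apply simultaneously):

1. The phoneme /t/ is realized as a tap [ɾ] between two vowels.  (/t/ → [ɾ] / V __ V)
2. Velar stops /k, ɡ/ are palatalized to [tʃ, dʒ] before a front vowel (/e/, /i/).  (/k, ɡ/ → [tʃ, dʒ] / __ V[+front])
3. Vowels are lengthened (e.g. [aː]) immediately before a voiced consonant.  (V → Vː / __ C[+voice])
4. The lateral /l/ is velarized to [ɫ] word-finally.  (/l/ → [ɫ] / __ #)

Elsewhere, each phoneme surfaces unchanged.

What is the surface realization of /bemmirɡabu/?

/b/ (word-initial): no rule targets it → [b].
/e/ — between /b/ and /m/, before a voiced consonant — surfaces as [eː] (rule 3).
/m/ — not in any rule's target class → [m].
/m/ — not in any rule's target class → [m].
Rule 3 applies to /i/ (between /m/ and /r/: before a voiced consonant) → [iː].
/r/ — not in any rule's target class → [r].
/ɡ/ (between /r/ and /a/) fails the environment for rule 2, so it stays [ɡ].
/a/ meets the environment for rule 3 (before a voiced consonant) → [aː].
/b/ — not in any rule's target class → [b].
/u/ (word-final) fails the environment for rule 3, so it stays [u].

[beːmmiːrɡaːbu]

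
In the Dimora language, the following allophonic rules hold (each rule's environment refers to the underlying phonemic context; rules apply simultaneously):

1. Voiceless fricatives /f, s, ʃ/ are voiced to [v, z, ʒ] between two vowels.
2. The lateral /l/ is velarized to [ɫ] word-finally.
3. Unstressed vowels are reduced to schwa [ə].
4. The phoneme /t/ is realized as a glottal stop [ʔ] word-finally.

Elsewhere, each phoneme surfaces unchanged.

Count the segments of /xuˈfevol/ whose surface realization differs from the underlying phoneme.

4

Segments that undergo a rule: /u/ → [ə] (rule 3); /f/ → [v] (rule 1); /o/ → [ə] (rule 3); /l/ → [ɫ] (rule 2).
All other segments surface unchanged.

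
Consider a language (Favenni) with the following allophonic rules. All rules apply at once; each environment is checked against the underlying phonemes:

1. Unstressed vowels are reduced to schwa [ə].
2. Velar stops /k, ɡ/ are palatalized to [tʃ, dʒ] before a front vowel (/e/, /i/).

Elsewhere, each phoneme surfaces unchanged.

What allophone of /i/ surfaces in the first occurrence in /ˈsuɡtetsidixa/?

[ə]

/i/ — between /s/ and /d/, in an unstressed syllable — surfaces as [ə] (rule 1).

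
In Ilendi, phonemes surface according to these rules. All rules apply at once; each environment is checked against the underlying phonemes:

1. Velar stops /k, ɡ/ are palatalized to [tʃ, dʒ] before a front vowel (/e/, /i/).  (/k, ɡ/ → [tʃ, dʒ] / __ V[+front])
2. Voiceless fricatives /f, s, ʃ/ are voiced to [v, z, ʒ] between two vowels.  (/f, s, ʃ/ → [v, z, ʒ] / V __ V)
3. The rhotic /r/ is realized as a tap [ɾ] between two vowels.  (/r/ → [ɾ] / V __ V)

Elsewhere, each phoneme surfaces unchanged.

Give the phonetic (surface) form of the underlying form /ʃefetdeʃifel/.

[ʃevetdeʒivel]

/ʃ/ (word-initial) fails the environment for rule 2, so it stays [ʃ].
/e/ (between /ʃ/ and /f/) is unaffected → [e].
/f/ (between /e/ and /e/): between two vowels, so rule 2 applies → [v].
/e/ stays [e].
/t/ (between /e/ and /d/): no rule targets it → [t].
/d/ (between /t/ and /e/) is unaffected → [d].
/e/ stays [e].
Rule 2 applies to /ʃ/ (between /e/ and /i/: between two vowels) → [ʒ].
/i/ (between /ʃ/ and /f/): no rule targets it → [i].
Rule 2 applies to /f/ (between /i/ and /e/: between two vowels) → [v].
/e/ stays [e].
/l/ — not in any rule's target class → [l].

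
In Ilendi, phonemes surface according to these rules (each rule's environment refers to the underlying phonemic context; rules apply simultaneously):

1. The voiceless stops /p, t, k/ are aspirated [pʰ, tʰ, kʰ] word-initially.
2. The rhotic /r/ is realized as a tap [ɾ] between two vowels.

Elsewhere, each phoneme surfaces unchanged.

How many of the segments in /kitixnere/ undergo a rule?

2

Segments that undergo a rule: /k/ → [kʰ] (rule 1); /r/ → [ɾ] (rule 2).
All other segments surface unchanged.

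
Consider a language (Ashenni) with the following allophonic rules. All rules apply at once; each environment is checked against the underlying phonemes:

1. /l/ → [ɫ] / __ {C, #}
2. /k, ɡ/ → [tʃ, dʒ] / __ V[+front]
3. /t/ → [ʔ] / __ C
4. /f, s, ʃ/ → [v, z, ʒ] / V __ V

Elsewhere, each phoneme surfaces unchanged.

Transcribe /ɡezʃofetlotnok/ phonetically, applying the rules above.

[dʒezʃoveʔloʔnok]

/ɡ/ — word-initial, before a front vowel — surfaces as [dʒ] (rule 2).
/ʃ/ (between /z/ and /o/): rule 4 targets it, but not between two vowels → unchanged [ʃ].
/f/ (between /o/ and /e/) occurs between two vowels → [v] by rule 4.
/t/ (between /e/ and /l/) occurs immediately before a consonant → [ʔ] by rule 3.
/l/ — between /t/ and /o/; rule 1 does not apply here → [l].
Rule 3 applies to /t/ (between /o/ and /n/: immediately before a consonant) → [ʔ].
/k/ (word-final) fails the environment for rule 2, so it stays [k].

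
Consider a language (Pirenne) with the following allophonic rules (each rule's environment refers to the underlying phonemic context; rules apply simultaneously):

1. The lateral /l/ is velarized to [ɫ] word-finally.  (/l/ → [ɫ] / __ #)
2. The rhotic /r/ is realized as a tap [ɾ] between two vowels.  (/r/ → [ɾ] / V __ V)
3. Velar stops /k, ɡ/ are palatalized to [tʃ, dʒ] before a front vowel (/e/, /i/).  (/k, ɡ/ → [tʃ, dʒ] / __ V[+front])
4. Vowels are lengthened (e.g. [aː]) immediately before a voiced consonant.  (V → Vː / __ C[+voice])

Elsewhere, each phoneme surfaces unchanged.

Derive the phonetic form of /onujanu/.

/o/ meets the environment for rule 4 (before a voiced consonant) → [oː].
/n/ (between /o/ and /u/): no rule targets it → [n].
/u/ (between /n/ and /j/): before a voiced consonant, so rule 4 applies → [uː].
/j/ (between /u/ and /a/): no rule targets it → [j].
/a/ (between /j/ and /n/): before a voiced consonant, so rule 4 applies → [aː].
/n/ stays [n].
/u/ (word-final) is in the target of rule 4 but the environment (before a voiced consonant) is not met → [u].

[oːnuːjaːnu]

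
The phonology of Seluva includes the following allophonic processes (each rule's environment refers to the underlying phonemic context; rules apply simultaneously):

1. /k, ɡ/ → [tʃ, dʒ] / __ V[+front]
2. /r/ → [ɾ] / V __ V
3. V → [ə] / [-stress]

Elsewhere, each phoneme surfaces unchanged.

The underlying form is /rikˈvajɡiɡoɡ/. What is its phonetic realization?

/r/ — word-initial; rule 2 does not apply here → [r].
/i/ (between /r/ and /k/) occurs in an unstressed syllable → [ə] by rule 3.
/k/ (between /i/ and /v/) is in the target of rule 1 but the environment (before a front vowel) is not met → [k].
/v/ — not in any rule's target class → [v].
/a/ (between /v/ and /j/) fails the environment for rule 3, so it stays [a].
/j/ (between /a/ and /ɡ/): no rule targets it → [j].
/ɡ/ — between /j/ and /i/, before a front vowel — surfaces as [dʒ] (rule 1).
/i/ meets the environment for rule 3 (in an unstressed syllable) → [ə].
/ɡ/ (between /i/ and /o/) fails the environment for rule 1, so it stays [ɡ].
/o/ meets the environment for rule 3 (in an unstressed syllable) → [ə].
/ɡ/ — word-final; rule 1 does not apply here → [ɡ].

[rəkˈvajdʒəɡəɡ]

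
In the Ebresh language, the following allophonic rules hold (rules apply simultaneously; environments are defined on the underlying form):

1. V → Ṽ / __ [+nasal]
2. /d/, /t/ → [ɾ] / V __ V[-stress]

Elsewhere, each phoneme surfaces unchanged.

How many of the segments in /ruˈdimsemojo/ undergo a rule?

Segments that undergo a rule: /i/ → [ĩ] (rule 1); /e/ → [ẽ] (rule 1).
All other segments surface unchanged.

2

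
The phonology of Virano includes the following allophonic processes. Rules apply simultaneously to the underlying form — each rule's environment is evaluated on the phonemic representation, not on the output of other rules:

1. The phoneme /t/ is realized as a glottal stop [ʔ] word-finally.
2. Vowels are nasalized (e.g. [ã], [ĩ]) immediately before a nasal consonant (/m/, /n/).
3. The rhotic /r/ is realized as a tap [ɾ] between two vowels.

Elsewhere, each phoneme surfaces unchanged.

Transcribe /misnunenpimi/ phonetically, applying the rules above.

[misnũnẽnpĩmi]

/m/ — not in any rule's target class → [m].
/i/ (between /m/ and /s/): rule 2 targets it, but not before a nasal consonant → unchanged [i].
/s/ stays [s].
/n/ (between /s/ and /u/): no rule targets it → [n].
/u/ (between /n/ and /n/): before a nasal consonant, so rule 2 applies → [ũ].
/n/ — not in any rule's target class → [n].
Rule 2 applies to /e/ (between /n/ and /n/: before a nasal consonant) → [ẽ].
/n/ — not in any rule's target class → [n].
/p/ (between /n/ and /i/) is unaffected → [p].
/i/ (between /p/ and /m/) occurs before a nasal consonant → [ĩ] by rule 2.
/m/ stays [m].
/i/ (word-final) is in the target of rule 2 but the environment (before a nasal consonant) is not met → [i].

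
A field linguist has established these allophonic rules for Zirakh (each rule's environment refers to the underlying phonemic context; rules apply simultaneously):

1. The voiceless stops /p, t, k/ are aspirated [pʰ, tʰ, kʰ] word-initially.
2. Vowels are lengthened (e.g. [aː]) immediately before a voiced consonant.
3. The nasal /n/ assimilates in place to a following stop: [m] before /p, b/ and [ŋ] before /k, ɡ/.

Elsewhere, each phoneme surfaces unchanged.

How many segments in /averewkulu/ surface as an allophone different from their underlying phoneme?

4

Segments that undergo a rule: /a/ → [aː] (rule 2); /e/ → [eː] (rule 2); /e/ → [eː] (rule 2); /u/ → [uː] (rule 2).
All other segments surface unchanged.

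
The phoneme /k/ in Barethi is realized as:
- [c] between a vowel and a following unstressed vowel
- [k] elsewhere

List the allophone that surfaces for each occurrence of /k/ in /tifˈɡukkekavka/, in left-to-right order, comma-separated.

[k], [k], [c], [k]

Occurrence 1 (position 6): no conditioning environment matches → elsewhere allophone [k].
Occurrence 2 (position 7): no conditioning environment matches → elsewhere allophone [k].
Occurrence 3 (position 9): between a vowel and a following unstressed vowel → [c].
Occurrence 4 (position 12): no conditioning environment matches → elsewhere allophone [k].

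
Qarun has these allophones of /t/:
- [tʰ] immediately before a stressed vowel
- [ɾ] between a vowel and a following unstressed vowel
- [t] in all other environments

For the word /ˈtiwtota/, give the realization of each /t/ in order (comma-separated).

[tʰ], [t], [ɾ]

Occurrence 1 (position 1): immediately before a stressed vowel → [tʰ].
Occurrence 2 (position 4): no conditioning environment matches → elsewhere allophone [t].
Occurrence 3 (position 6): between a vowel and an unstressed vowel → [ɾ].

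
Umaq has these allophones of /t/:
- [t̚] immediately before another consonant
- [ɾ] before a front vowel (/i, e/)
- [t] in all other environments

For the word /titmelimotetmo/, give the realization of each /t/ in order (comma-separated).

Occurrence 1 (position 1): before a front vowel (/i, e/) → [ɾ].
Occurrence 2 (position 3): immediately before another consonant → [t̚].
Occurrence 3 (position 10): before a front vowel (/i, e/) → [ɾ].
Occurrence 4 (position 12): immediately before another consonant → [t̚].

[ɾ], [t̚], [ɾ], [t̚]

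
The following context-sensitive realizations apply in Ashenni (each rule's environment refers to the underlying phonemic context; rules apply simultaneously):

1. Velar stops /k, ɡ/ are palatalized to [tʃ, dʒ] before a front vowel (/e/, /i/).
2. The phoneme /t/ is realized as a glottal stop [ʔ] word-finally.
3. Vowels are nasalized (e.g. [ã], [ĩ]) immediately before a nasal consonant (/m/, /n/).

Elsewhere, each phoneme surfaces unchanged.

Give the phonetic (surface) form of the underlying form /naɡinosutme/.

[nadʒĩnosutme]

/a/ (between /n/ and /ɡ/) fails the environment for rule 3, so it stays [a].
/ɡ/ (between /a/ and /i/) occurs before a front vowel → [dʒ] by rule 1.
/i/ (between /ɡ/ and /n/) occurs before a nasal consonant → [ĩ] by rule 3.
/o/ (between /n/ and /s/) fails the environment for rule 3, so it stays [o].
/u/ — between /s/ and /t/; rule 3 does not apply here → [u].
/t/ — between /u/ and /m/; rule 2 does not apply here → [t].
/e/ — word-final; rule 3 does not apply here → [e].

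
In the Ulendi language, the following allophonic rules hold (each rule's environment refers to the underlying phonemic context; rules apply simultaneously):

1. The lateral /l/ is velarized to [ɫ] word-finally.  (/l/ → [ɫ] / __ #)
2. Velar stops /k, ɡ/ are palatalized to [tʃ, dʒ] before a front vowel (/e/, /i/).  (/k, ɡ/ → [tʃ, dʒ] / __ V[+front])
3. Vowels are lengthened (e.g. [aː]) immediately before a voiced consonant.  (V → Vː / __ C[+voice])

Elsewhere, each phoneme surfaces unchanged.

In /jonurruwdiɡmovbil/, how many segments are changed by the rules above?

7

Segments that undergo a rule: /o/ → [oː] (rule 3); /u/ → [uː] (rule 3); /u/ → [uː] (rule 3); /i/ → [iː] (rule 3); /o/ → [oː] (rule 3); /i/ → [iː] (rule 3); /l/ → [ɫ] (rule 1).
All other segments surface unchanged.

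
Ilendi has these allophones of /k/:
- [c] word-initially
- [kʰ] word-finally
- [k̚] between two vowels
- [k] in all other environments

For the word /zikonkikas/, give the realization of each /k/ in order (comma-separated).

Occurrence 1 (position 3): between two vowels → [k̚].
Occurrence 2 (position 6): no conditioning environment matches → elsewhere allophone [k].
Occurrence 3 (position 8): between two vowels → [k̚].

[k̚], [k], [k̚]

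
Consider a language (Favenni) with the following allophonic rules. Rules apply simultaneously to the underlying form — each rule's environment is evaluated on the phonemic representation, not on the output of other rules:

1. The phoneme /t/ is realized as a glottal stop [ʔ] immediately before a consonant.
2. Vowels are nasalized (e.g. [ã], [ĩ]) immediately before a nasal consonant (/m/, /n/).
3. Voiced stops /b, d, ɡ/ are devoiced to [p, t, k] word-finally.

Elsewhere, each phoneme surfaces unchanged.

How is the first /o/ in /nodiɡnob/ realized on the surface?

/o/ (between /n/ and /d/): rule 2 targets it, but not before a nasal consonant → unchanged [o].

[o]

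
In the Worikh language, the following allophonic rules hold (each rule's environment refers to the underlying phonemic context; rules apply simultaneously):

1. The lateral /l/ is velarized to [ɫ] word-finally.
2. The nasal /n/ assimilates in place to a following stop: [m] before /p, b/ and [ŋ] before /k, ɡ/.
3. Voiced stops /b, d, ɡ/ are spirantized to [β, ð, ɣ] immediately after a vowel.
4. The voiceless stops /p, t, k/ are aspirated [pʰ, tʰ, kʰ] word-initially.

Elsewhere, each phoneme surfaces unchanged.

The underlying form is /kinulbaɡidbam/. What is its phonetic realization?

/k/ (word-initial): word-initially, so rule 4 applies → [kʰ].
/i/ — not in any rule's target class → [i].
/n/ (between /i/ and /u/) is in the target of rule 2 but the environment (before a labial or velar stop) is not met → [n].
/u/ (between /n/ and /l/): no rule targets it → [u].
/l/ (between /u/ and /b/): rule 1 targets it, but not word-finally → unchanged [l].
/b/ (between /l/ and /a/): rule 3 targets it, but not immediately after a vowel → unchanged [b].
/a/ (between /b/ and /ɡ/) is unaffected → [a].
Rule 3 applies to /ɡ/ (between /a/ and /i/: immediately after a vowel) → [ɣ].
/i/ stays [i].
/d/ (between /i/ and /b/): immediately after a vowel, so rule 3 applies → [ð].
/b/ (between /d/ and /a/): rule 3 targets it, but not immediately after a vowel → unchanged [b].
/a/ stays [a].
/m/ (word-final) is unaffected → [m].

[kʰinulbaɣiðbam]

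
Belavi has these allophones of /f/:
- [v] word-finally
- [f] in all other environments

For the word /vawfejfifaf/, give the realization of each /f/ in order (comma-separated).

[f], [f], [f], [v]

Occurrence 1 (position 4): no conditioning environment matches → elsewhere allophone [f].
Occurrence 2 (position 7): no conditioning environment matches → elsewhere allophone [f].
Occurrence 3 (position 9): no conditioning environment matches → elsewhere allophone [f].
Occurrence 4 (position 11): word-finally → [v].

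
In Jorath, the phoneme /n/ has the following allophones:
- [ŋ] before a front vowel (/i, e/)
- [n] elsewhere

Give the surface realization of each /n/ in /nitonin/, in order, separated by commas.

[ŋ], [ŋ], [n]

Occurrence 1 (position 1): before a front vowel (/i, e/) → [ŋ].
Occurrence 2 (position 5): before a front vowel (/i, e/) → [ŋ].
Occurrence 3 (position 7): no conditioning environment matches → elsewhere allophone [n].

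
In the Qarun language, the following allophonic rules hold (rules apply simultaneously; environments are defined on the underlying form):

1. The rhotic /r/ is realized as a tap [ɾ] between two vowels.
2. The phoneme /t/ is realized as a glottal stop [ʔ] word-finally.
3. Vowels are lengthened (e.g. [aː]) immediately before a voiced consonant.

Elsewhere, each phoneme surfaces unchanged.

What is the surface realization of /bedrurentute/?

/b/ — not in any rule's target class → [b].
/e/ meets the environment for rule 3 (before a voiced consonant) → [eː].
/d/ — not in any rule's target class → [d].
/r/ (between /d/ and /u/): rule 1 targets it, but not between two vowels → unchanged [r].
/u/ — between /r/ and /r/, before a voiced consonant — surfaces as [uː] (rule 3).
/r/ — between /u/ and /e/, between two vowels — surfaces as [ɾ] (rule 1).
/e/ (between /r/ and /n/): before a voiced consonant, so rule 3 applies → [eː].
/n/ (between /e/ and /t/): no rule targets it → [n].
/t/ — between /n/ and /u/; rule 2 does not apply here → [t].
/u/ (between /t/ and /t/): rule 3 targets it, but not before a voiced consonant → unchanged [u].
/t/ (between /u/ and /e/): rule 2 targets it, but not word-finally → unchanged [t].
/e/ (word-final) is in the target of rule 3 but the environment (before a voiced consonant) is not met → [e].

[beːdruːɾeːntute]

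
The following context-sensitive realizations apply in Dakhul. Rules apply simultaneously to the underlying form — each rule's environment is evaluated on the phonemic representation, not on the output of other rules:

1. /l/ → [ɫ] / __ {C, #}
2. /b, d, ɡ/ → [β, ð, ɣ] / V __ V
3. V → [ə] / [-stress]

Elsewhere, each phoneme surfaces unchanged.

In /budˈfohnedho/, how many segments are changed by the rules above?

Segments that undergo a rule: /u/ → [ə] (rule 3); /e/ → [ə] (rule 3); /o/ → [ə] (rule 3).
All other segments surface unchanged.

3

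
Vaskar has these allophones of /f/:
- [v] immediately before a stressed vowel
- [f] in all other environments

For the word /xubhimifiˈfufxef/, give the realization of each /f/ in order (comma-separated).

[f], [v], [f], [f]

Occurrence 1 (position 8): no conditioning environment matches → elsewhere allophone [f].
Occurrence 2 (position 10): immediately before a stressed vowel → [v].
Occurrence 3 (position 12): no conditioning environment matches → elsewhere allophone [f].
Occurrence 4 (position 15): no conditioning environment matches → elsewhere allophone [f].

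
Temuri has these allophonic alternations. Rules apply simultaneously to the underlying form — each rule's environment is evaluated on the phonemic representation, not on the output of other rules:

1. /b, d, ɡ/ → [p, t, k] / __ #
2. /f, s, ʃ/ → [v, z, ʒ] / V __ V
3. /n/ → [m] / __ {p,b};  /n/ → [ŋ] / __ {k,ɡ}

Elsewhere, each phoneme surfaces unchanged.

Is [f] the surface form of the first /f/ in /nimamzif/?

Yes

/f/ — word-final; rule 2 does not apply here → [f].
The actual realization is [f], which matches [f].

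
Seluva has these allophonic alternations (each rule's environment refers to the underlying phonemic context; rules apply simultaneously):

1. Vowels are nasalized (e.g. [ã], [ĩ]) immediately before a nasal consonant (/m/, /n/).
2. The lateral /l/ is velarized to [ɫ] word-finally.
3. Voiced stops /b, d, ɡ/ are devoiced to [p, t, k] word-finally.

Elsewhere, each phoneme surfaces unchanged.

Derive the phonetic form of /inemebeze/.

[ĩnẽmebeze]

/i/ meets the environment for rule 1 (before a nasal consonant) → [ĩ].
/n/ stays [n].
Rule 1 applies to /e/ (between /n/ and /m/: before a nasal consonant) → [ẽ].
/m/ (between /e/ and /e/): no rule targets it → [m].
/e/ (between /m/ and /b/) fails the environment for rule 1, so it stays [e].
/b/ (between /e/ and /e/): rule 3 targets it, but not word-finally → unchanged [b].
/e/ — between /b/ and /z/; rule 1 does not apply here → [e].
/z/ — not in any rule's target class → [z].
/e/ (word-final) is in the target of rule 1 but the environment (before a nasal consonant) is not met → [e].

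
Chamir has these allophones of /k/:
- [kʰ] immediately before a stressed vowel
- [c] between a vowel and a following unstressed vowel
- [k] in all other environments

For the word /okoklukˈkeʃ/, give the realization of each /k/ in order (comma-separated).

Occurrence 1 (position 2): between a vowel and a following unstressed vowel → [c].
Occurrence 2 (position 4): no conditioning environment matches → elsewhere allophone [k].
Occurrence 3 (position 7): no conditioning environment matches → elsewhere allophone [k].
Occurrence 4 (position 8): immediately before a stressed vowel → [kʰ].

[c], [k], [k], [kʰ]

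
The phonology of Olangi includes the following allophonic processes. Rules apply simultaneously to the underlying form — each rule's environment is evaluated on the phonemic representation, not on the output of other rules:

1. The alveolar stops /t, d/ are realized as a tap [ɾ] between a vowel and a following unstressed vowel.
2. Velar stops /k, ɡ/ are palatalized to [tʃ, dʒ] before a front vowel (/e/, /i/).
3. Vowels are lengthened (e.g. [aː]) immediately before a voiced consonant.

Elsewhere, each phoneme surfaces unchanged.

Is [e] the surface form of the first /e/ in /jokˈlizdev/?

No

/e/ — between /d/ and /v/, before a voiced consonant — surfaces as [eː] (rule 3).
The actual realization is [eː], not [e].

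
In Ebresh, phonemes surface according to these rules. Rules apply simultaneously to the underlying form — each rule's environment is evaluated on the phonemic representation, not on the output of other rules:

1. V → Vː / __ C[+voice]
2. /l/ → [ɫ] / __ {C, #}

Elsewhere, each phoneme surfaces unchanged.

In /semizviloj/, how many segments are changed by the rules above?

4

Segments that undergo a rule: /e/ → [eː] (rule 1); /i/ → [iː] (rule 1); /i/ → [iː] (rule 1); /o/ → [oː] (rule 1).
All other segments surface unchanged.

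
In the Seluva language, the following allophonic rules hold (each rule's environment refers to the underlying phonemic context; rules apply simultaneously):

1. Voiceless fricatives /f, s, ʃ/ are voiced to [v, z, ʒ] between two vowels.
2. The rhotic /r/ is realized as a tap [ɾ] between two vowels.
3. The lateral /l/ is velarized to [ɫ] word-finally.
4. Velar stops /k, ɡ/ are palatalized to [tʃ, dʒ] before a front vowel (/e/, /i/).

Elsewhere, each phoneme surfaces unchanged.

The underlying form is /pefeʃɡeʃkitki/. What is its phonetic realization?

[peveʃdʒeʃtʃittʃi]

/f/ (between /e/ and /e/) occurs between two vowels → [v] by rule 1.
/ʃ/ — between /e/ and /ɡ/; rule 1 does not apply here → [ʃ].
/ɡ/ — between /ʃ/ and /e/, before a front vowel — surfaces as [dʒ] (rule 4).
/ʃ/ — between /e/ and /k/; rule 1 does not apply here → [ʃ].
/k/ meets the environment for rule 4 (before a front vowel) → [tʃ].
Rule 4 applies to /k/ (between /t/ and /i/: before a front vowel) → [tʃ].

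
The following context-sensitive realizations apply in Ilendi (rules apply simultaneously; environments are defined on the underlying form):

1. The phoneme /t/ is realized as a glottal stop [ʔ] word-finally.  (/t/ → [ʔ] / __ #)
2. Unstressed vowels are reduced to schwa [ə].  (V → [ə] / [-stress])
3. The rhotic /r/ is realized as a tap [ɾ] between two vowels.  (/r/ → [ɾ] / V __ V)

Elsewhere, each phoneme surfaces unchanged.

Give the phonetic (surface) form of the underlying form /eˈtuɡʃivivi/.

[əˈtuɡʃəvəvə]

/e/ (word-initial) occurs in an unstressed syllable → [ə] by rule 2.
/t/ (between /e/ and /u/) is in the target of rule 1 but the environment (word-finally) is not met → [t].
/u/ — between /t/ and /ɡ/; rule 2 does not apply here → [u].
/ɡ/ stays [ɡ].
/ʃ/ (between /ɡ/ and /i/): no rule targets it → [ʃ].
/i/ (between /ʃ/ and /v/): in an unstressed syllable, so rule 2 applies → [ə].
/v/ (between /i/ and /i/): no rule targets it → [v].
Rule 2 applies to /i/ (between /v/ and /v/: in an unstressed syllable) → [ə].
/v/ (between /i/ and /i/): no rule targets it → [v].
/i/ (word-final) occurs in an unstressed syllable → [ə] by rule 2.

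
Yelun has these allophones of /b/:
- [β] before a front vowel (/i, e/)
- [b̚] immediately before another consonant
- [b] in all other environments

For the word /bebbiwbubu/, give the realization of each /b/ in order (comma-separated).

[β], [b̚], [β], [b], [b]

Occurrence 1 (position 1): before a front vowel (/i, e/) → [β].
Occurrence 2 (position 3): immediately before another consonant → [b̚].
Occurrence 3 (position 4): before a front vowel (/i, e/) → [β].
Occurrence 4 (position 7): no conditioning environment matches → elsewhere allophone [b].
Occurrence 5 (position 9): no conditioning environment matches → elsewhere allophone [b].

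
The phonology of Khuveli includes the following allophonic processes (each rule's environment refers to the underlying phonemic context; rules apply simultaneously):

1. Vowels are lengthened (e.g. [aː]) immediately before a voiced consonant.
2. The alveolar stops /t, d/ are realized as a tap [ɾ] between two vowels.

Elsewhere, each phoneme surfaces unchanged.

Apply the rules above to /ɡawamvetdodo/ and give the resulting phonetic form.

/a/ meets the environment for rule 1 (before a voiced consonant) → [aː].
/a/ (between /w/ and /m/): before a voiced consonant, so rule 1 applies → [aː].
/e/ (between /v/ and /t/) is in the target of rule 1 but the environment (before a voiced consonant) is not met → [e].
/t/ — between /e/ and /d/; rule 2 does not apply here → [t].
/d/ (between /t/ and /o/) is in the target of rule 2 but the environment (between two vowels) is not met → [d].
/o/ — between /d/ and /d/, before a voiced consonant — surfaces as [oː] (rule 1).
/d/ — between /o/ and /o/, between two vowels — surfaces as [ɾ] (rule 2).
/o/ (word-final) fails the environment for rule 1, so it stays [o].

[ɡaːwaːmvetdoːɾo]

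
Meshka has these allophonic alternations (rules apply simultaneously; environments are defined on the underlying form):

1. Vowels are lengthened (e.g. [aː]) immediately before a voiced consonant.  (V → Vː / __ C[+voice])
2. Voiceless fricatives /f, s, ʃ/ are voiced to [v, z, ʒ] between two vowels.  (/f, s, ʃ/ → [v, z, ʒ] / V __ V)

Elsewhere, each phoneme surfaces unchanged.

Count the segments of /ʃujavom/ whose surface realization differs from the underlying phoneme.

Segments that undergo a rule: /u/ → [uː] (rule 1); /a/ → [aː] (rule 1); /o/ → [oː] (rule 1).
All other segments surface unchanged.

3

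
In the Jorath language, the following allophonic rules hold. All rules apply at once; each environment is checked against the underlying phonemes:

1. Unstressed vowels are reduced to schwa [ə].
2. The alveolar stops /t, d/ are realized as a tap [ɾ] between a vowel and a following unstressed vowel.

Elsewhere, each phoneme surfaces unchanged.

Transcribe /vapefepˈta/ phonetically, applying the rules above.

[vəpəfəpˈta]

/v/ — not in any rule's target class → [v].
Rule 1 applies to /a/ (between /v/ and /p/: in an unstressed syllable) → [ə].
/p/ (between /a/ and /e/) is unaffected → [p].
/e/ meets the environment for rule 1 (in an unstressed syllable) → [ə].
/f/ (between /e/ and /e/): no rule targets it → [f].
/e/ (between /f/ and /p/): in an unstressed syllable, so rule 1 applies → [ə].
/p/ — not in any rule's target class → [p].
/t/ (between /p/ and /a/): rule 2 targets it, but not between a vowel and a following unstressed vowel → unchanged [t].
/a/ (word-final): rule 1 targets it, but not in an unstressed syllable → unchanged [a].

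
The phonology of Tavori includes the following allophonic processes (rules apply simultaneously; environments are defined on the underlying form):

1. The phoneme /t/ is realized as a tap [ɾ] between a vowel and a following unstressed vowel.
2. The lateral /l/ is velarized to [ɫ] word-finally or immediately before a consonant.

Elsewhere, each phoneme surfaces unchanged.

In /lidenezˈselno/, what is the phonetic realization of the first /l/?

/l/ — word-initial; rule 2 does not apply here → [l].

[l]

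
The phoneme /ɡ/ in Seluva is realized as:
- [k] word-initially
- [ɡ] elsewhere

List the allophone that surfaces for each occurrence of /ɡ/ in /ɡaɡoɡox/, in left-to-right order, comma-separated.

Occurrence 1 (position 1): word-initially → [k].
Occurrence 2 (position 3): no conditioning environment matches → elsewhere allophone [ɡ].
Occurrence 3 (position 5): no conditioning environment matches → elsewhere allophone [ɡ].

[k], [ɡ], [ɡ]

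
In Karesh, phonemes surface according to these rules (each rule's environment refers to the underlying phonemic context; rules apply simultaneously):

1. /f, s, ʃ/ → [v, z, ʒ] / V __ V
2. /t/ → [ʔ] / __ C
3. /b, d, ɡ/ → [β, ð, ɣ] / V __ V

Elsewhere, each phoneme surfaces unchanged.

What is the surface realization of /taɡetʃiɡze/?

[taɣeʔʃiɡze]

/t/ — word-initial; rule 2 does not apply here → [t].
/a/ stays [a].
/ɡ/ (between /a/ and /e/) occurs between two vowels → [ɣ] by rule 3.
/e/ stays [e].
/t/ (between /e/ and /ʃ/): immediately before a consonant, so rule 2 applies → [ʔ].
/ʃ/ (between /t/ and /i/) fails the environment for rule 1, so it stays [ʃ].
/i/ — not in any rule's target class → [i].
/ɡ/ (between /i/ and /z/) is in the target of rule 3 but the environment (between two vowels) is not met → [ɡ].
/z/ (between /ɡ/ and /e/) is unaffected → [z].
/e/ stays [e].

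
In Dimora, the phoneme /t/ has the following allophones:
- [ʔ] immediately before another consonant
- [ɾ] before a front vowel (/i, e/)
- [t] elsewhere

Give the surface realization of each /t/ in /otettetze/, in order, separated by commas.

Occurrence 1 (position 2): before a front vowel (/i, e/) → [ɾ].
Occurrence 2 (position 4): immediately before another consonant → [ʔ].
Occurrence 3 (position 5): before a front vowel (/i, e/) → [ɾ].
Occurrence 4 (position 7): immediately before another consonant → [ʔ].

[ɾ], [ʔ], [ɾ], [ʔ]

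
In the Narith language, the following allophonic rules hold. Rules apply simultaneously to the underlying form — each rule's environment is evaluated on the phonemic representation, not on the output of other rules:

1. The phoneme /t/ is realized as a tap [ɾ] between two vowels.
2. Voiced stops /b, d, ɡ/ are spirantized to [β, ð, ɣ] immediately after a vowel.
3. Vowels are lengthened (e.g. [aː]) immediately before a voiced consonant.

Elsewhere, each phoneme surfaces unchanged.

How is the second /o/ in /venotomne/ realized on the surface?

[oː]

/o/ (between /t/ and /m/) occurs before a voiced consonant → [oː] by rule 3.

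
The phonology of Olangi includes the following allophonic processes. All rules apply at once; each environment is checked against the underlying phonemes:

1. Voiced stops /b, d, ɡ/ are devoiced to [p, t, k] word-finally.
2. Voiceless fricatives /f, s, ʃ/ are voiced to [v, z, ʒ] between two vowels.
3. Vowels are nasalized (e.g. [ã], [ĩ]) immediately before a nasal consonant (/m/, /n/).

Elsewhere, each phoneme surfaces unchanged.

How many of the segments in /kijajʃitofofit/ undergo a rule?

Segments that undergo a rule: /f/ → [v] (rule 2); /f/ → [v] (rule 2).
All other segments surface unchanged.

2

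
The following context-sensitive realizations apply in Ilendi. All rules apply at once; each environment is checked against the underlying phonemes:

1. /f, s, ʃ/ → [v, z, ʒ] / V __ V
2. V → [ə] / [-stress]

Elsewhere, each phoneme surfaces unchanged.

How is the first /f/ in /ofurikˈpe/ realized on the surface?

/f/ (between /o/ and /u/) occurs between two vowels → [v] by rule 1.

[v]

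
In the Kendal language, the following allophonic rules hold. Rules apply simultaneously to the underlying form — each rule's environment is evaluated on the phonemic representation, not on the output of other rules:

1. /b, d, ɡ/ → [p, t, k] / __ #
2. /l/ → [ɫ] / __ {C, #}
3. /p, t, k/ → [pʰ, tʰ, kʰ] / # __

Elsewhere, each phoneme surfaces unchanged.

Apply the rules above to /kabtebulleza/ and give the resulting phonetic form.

[kʰabtebuɫleza]

/k/ — word-initial, word-initially — surfaces as [kʰ] (rule 3).
/a/ (between /k/ and /b/) is unaffected → [a].
/b/ (between /a/ and /t/) fails the environment for rule 1, so it stays [b].
/t/ — between /b/ and /e/; rule 3 does not apply here → [t].
/e/ (between /t/ and /b/) is unaffected → [e].
/b/ — between /e/ and /u/; rule 1 does not apply here → [b].
/u/ (between /b/ and /l/): no rule targets it → [u].
/l/ (between /u/ and /l/) occurs word-finally or immediately before a consonant → [ɫ] by rule 2.
/l/ — between /l/ and /e/; rule 2 does not apply here → [l].
/e/ — not in any rule's target class → [e].
/z/ stays [z].
/a/ — not in any rule's target class → [a].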